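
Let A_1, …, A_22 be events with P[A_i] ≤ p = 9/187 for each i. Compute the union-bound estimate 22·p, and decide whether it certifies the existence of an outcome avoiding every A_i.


Union bound: P[∪_{i=1}^{22} A_i] ≤ Σ_i P[A_i] ≤ 22·p = 22·(9/187) = 18/17.
Numerically: 18/17 ≈ 1.0588235.
Is 18/17 < 1? NO.
Since the bound 18/17 is ≥ 1, the union bound is uninformative here; it does NOT by itself certify existence.

22·p = 18/17 ≈ 1.0588235; existence NOT certified by the union bound.


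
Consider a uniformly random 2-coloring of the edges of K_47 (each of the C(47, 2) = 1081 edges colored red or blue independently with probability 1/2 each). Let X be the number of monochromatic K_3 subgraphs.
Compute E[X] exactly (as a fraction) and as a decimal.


Let X = Σ_S X_S over the C(47, 3) = 16215 subsets S of size 3, where X_S = 1 if the K_3 on S is monochromatic.
For a fixed S, the K_3 on S has C(3, 2) = 3 edges. P[all 3 edges red] = (1/2)^3, and likewise for blue, so P[monochromatic] = 2·(1/2)^3 = 2^{1 − 3} = 1/4.
Summing: E[X] = C(47, 3) · 2^{1 − 3} = 16215 · 1/4 = 16215/4.
Numerically: E[X] ≈ 4053.750.

E[X] = C(47,3)·2^(1−C(3,2)) = 16215/4 ≈ 4053.750.


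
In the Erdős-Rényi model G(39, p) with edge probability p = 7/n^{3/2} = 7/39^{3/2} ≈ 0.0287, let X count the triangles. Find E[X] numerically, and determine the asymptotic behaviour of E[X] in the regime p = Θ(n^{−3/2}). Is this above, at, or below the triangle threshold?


Number of potential triangles: C(39, 3) = 9139.
Each occurs with probability p³ ≈ (0.0287)³ ≈ 2.37412e-05.
By linearity: E[X] = C(39, 3)·p³ ≈ 9139 · 2.37412e-05 ≈ 0.217.
Since α = 3/2 > 1, p = c/n^{3/2} = o(1/n) is below the triangle threshold p ~ 1/n. Asymptotically E[X] ~ (c³/6)·n^{3(1−α)} = (7³/6)·n^{-1.5} → 0, so by Markov's inequality G has no triangles w.h.p.

E[X] ≈ 0.217; in regime p = Θ(1/n^{3/2}) E[X] tends to 0 (below the triangle threshold p ~ 1/n).


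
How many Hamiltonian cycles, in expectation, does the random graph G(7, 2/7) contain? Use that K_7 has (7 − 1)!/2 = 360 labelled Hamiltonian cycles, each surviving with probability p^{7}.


K_7 has (7 − 1)!/2 = 360 labelled Hamiltonian cycles.
For each such Hamiltonian cycle H, let X_H = 1 if all 7 edges of H are present in G. Then P[X_H = 1] = p^{7} = (2/7)^{7} = 128/823543.
By linearity: E[X] = Σ_H E[X_H] = 360 · p^{7} = 360 · 128/823543 = 46080/823543.
Numerically: E[X] ≈ 0.055953.

E[X] = 360 · (2/7)^{7} = 46080/823543 ≈ 0.055953.


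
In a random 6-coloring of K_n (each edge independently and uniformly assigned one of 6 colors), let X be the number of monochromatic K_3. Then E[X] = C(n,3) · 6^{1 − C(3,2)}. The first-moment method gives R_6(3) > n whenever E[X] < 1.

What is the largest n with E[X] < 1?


We need C(n, 3) · 6^{1 − 3} < 1, i.e. C(n, 3) < 6^{3 − 1} = 36.
Check values of n near the boundary:
  n = 3: C(3, 3) = 1; 1 < 36? YES
  n = 4: C(4, 3) = 4; 4 < 36? YES
  n = 5: C(5, 3) = 10; 10 < 36? YES
  n = 6: C(6, 3) = 20; 20 < 36? YES
  n = 7: C(7, 3) = 35; 35 < 36? YES
  n = 8: C(8, 3) = 56; 56 < 36? NO
The largest n with C(n, 3) < 36 is n = 7 (where E[X] = 35/36 ≈ 0.9722). Hence R_6(3) > 7, i.e. R_6(3) ≥ 8.

Largest n = 7; hence R_6(3) > 7.


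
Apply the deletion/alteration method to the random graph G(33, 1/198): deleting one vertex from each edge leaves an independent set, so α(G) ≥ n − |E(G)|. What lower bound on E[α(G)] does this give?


E[|E(G)|] = C(33, 2)·p = 528 · (1/198) = 8/3.
E[α(G)] ≥ n − E[|E(G)|] = 33 − 8/3 = 91/3.
Numerically: ≈ 30.333333.
(This is only a lower bound; the true E[α(G)] may be larger.)

E[α(G)] ≥ 91/3 ≈ 30.333333.


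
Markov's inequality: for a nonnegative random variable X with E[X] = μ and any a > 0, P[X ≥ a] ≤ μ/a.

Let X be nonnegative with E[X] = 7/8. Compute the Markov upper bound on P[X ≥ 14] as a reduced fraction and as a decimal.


μ = E[X] = 7/8, a = 14.
Markov: P[X ≥ 14] ≤ μ/a = (7/8)/14 = 1/16.
Numerically: ≈ 0.062.
(Since a = 14 > μ = 0.875, the bound 1/16 is < 1 and informative.)

P[X ≥ 14] ≤ 1/16 ≈ 0.062.


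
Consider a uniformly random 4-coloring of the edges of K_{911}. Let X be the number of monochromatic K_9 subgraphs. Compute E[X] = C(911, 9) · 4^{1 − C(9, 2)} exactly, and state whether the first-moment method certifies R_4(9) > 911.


E[X] = C(911, 9) · 4^{1 − 36} = 1144686900492291197405 · 4^{−35} = 1144686900492291197405/1180591620717411303424.
As a reduced fraction: E[X] = 1144686900492291197405/1180591620717411303424 ≈ 0.9695875.
Is E[X] < 1? YES.
Since E[X] < 1, there exists a 4-coloring of K_{911} with no monochromatic K_9; hence R_4(9) > 911.

E[X] = 1144686900492291197405/1180591620717411303424 ≈ 0.9695875; E[X] < 1, so R_4(9) > 911.


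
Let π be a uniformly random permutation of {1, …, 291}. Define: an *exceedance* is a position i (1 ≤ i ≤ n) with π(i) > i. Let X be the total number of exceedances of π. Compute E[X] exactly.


Write X = Σ_{i=1}^{291} X_i, where X_i = 1_{π(i) > i}.
For each fixed i, π(i) is uniform over {1, …, 291} (marginal of a uniform permutation), so P[π(i) > i] = (n − i)/n. Summing: Σ_{i=1}^{291} (n − i)/n = (0 + 1 + … + 290)/291 = 291(291 − 1)/(2·291) = (291 − 1)/2.
Hence E[X] = Σ_{i=1}^{291} (291 − i)/291 = 145 ≈ 145.00000.

E[X] = 145 = 145.00000.


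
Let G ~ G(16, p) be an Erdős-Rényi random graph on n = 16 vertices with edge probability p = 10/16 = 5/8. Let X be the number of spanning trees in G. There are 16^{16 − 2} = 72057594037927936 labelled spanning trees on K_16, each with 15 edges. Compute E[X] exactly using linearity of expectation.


K_16 has 16^{16 − 2} = 72057594037927936 labelled spanning trees.
For each such spanning tree H, let X_H = 1 if all 15 edges of H are present in G. Then P[X_H = 1] = p^{15} = (5/8)^{15} = 30517578125/35184372088832.
By linearity: E[X] = Σ_H E[X_H] = 72057594037927936 · p^{15} = 72057594037927936 · 30517578125/35184372088832 = 62500000000000.
Numerically: E[X] ≈ 6.25e+13.

E[X] = 72057594037927936 · (5/8)^{15} = 62500000000000 ≈ 6.25e+13.


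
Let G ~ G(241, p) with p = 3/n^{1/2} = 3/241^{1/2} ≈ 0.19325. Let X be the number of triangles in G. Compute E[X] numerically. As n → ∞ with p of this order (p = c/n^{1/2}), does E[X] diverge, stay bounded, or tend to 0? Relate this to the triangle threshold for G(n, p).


Number of potential triangles: C(241, 3) = 2303960.
Each occurs with probability p³ ≈ (0.19325)³ ≈ 7.2166925e-03.
By linearity: E[X] = C(241, 3)·p³ ≈ 2303960 · 7.2166925e-03 ≈ 16626.97084.
Since α = 1/2 < 1, p = c/n^{1/2} ≫ 1/n is above the triangle threshold p ~ 1/n. Asymptotically E[X] ~ (c³/6)·n^{3(1−α)} = (3³/6)·n^{1.5} → ∞; triangles are abundant w.h.p.

E[X] ≈ 16626.97084; in regime p = Θ(1/n^{1/2}) E[X] diverges (above the triangle threshold p ~ 1/n).


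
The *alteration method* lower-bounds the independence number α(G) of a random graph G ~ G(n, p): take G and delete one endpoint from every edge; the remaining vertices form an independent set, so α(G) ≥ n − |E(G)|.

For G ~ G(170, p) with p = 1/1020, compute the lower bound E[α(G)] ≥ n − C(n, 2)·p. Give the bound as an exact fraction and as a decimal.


E[|E(G)|] = C(170, 2)·p = 14365 · (1/1020) = 169/12.
E[α(G)] ≥ n − E[|E(G)|] = 170 − 169/12 = 1871/12.
Numerically: ≈ 155.9167.
(This is only a lower bound; the true E[α(G)] may be larger.)

E[α(G)] ≥ 1871/12 ≈ 155.9167.


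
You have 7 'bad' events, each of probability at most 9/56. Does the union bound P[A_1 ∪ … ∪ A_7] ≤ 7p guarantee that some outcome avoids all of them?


Union bound: P[∪_{i=1}^{7} A_i] ≤ Σ_i P[A_i] ≤ 7·p = 7·(9/56) = 9/8.
Numerically: 9/8 ≈ 1.1250.
Is 9/8 < 1? NO.
Since the bound 9/8 is ≥ 1, the union bound is uninformative here; it does NOT by itself certify existence.

7·p = 9/8 ≈ 1.1250; existence NOT certified by the union bound.


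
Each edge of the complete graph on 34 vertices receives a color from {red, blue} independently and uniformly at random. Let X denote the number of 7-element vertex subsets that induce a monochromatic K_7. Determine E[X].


Let X = Σ_S X_S over the C(34, 7) = 5379616 subsets S of size 7, where X_S = 1 if the K_7 on S is monochromatic.
For a fixed S, the K_7 on S has C(7, 2) = 21 edges. P[all 21 edges red] = (1/2)^21, and likewise for blue, so P[monochromatic] = 2·(1/2)^21 = 2^{1 − 21} = 1/1048576.
By linearity: E[X] = C(34, 7) · 2^{1 − 21} = 5379616 · 1/1048576 = 168113/32768.
Numerically: E[X] ≈ 5.13040.

E[X] = C(34,7)·2^(1−C(7,2)) = 168113/32768 ≈ 5.13040.


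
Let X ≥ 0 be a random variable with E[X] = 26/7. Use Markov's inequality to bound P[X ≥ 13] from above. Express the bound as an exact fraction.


μ = E[X] = 26/7, a = 13.
Markov: P[X ≥ 13] ≤ μ/a = (26/7)/13 = 2/7.
Numerically: ≈ 0.28571.
(Since a = 13 > μ = 3.71429, the bound 2/7 is < 1 and informative.)

P[X ≥ 13] ≤ 2/7 ≈ 0.28571.


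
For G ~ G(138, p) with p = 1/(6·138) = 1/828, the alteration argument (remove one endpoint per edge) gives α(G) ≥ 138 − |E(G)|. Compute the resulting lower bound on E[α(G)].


E[|E(G)|] = C(138, 2)·p = 9453 · (1/828) = 137/12.
E[α(G)] ≥ n − E[|E(G)|] = 138 − 137/12 = 1519/12.
Numerically: ≈ 126.58333.
(This is only a lower bound; the true E[α(G)] may be larger.)

E[α(G)] ≥ 1519/12 ≈ 126.58333.


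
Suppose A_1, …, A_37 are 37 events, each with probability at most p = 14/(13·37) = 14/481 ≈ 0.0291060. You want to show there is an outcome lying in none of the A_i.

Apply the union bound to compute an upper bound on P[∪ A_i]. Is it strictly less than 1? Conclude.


Union bound: P[∪_{i=1}^{37} A_i] ≤ Σ_i P[A_i] ≤ 37·p = 37·(14/481) = 14/13.
Numerically: 14/13 ≈ 1.0769231.
Is 14/13 < 1? NO.
Since the bound 14/13 is ≥ 1, the union bound is uninformative here; it does NOT by itself certify existence.

37·p = 14/13 ≈ 1.0769231; existence NOT certified by the union bound.


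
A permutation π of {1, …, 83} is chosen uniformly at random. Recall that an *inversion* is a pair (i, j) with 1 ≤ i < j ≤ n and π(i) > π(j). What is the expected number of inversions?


Write X = Σ X_I over the C(83, 2) = 3403 pairs i < j, with X_I the indicator of one inversion.
There are 3403 indicators.
For each fixed pair i < j, the values π(i) and π(j) are two distinct elements of {1, …, 83} in uniformly random order; by symmetry P[π(i) > π(j)] = 1/2.
By linearity: E[X] = 3403 · (1/2) = C(83, 2) · (1/2) = 3403/2 = 3403/2 ≈ 1701.50000.

E[X] = 3403/2 = 1701.50000.


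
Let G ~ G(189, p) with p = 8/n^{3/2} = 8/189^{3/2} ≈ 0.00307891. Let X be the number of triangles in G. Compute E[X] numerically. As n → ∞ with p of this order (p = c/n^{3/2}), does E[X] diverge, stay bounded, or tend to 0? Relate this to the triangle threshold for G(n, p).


Number of potential triangles: C(189, 3) = 1107414.
Each occurs with probability p³ ≈ (0.00307891)³ ≈ 2.91871602e-08.
By linearity: E[X] = C(189, 3)·p³ ≈ 1107414 · 2.91871602e-08 ≈ 0.032322.
Since α = 3/2 > 1, p = c/n^{3/2} = o(1/n) is below the triangle threshold p ~ 1/n. Asymptotically E[X] ~ (c³/6)·n^{3(1−α)} = (8³/6)·n^{-1.5} → 0, so by Markov's inequality G has no triangles w.h.p.

E[X] ≈ 0.032322; in regime p = Θ(1/n^{3/2}) E[X] tends to 0 (below the triangle threshold p ~ 1/n).


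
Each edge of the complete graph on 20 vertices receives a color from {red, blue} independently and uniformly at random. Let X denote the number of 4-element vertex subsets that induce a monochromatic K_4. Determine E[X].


Let X = Σ_S X_S over the C(20, 4) = 4845 subsets S of size 4, where X_S = 1 if the K_4 on S is monochromatic.
For a fixed S, the K_4 on S has C(4, 2) = 6 edges. P[all 6 edges red] = (1/2)^6, and likewise for blue, so P[monochromatic] = 2·(1/2)^6 = 2^{1 − 6} = 1/32.
By linearity of expectation: E[X] = C(20, 4) · 2^{1 − 6} = 4845 · 1/32 = 4845/32.
Numerically: E[X] ≈ 151.4062.

E[X] = C(20,4)·2^(1−C(4,2)) = 4845/32 ≈ 151.4062.


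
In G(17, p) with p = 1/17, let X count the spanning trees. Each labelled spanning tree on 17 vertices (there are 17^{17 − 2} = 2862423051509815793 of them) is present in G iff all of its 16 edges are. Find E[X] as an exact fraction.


K_17 has 17^{17 − 2} = 2862423051509815793 labelled spanning trees.
For each such spanning tree H, let X_H = 1 if all 16 edges of H are present in G. Then P[X_H = 1] = p^{16} = (1/17)^{16} = 1/48661191875666868481.
By linearity of expectation: E[X] = Σ_H E[X_H] = 2862423051509815793 · p^{16} = 2862423051509815793 · 1/48661191875666868481 = 1/17.
Numerically: E[X] ≈ 0.05882.

E[X] = 2862423051509815793 · (1/17)^{16} = 1/17 ≈ 0.05882.


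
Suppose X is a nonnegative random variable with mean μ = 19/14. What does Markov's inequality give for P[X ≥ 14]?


μ = E[X] = 19/14, a = 14.
Markov: P[X ≥ 14] ≤ μ/a = (19/14)/14 = 19/196.
Numerically: ≈ 0.096939.
(Since a = 14 > μ = 1.357143, the bound 19/196 is < 1 and informative.)

P[X ≥ 14] ≤ 19/196 ≈ 0.096939.


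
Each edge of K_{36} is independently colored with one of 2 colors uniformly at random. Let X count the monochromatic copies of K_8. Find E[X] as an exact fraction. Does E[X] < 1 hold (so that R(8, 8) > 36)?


E[X] = C(36, 8) · 2^{1 − 28} = 30260340 · 2^{−27} = 30260340/134217728.
As a reduced fraction: E[X] = 7565085/33554432 ≈ 0.2254571.
Is E[X] < 1? YES.
Since E[X] < 1, there exists a 2-coloring of K_{36} with no monochromatic K_8; hence R(8, 8) > 36.

E[X] = 7565085/33554432 ≈ 0.2254571; E[X] < 1, so R(8, 8) > 36.


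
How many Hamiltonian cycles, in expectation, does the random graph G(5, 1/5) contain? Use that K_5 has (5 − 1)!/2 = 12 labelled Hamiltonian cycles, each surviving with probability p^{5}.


K_5 has (5 − 1)!/2 = 12 labelled Hamiltonian cycles.
For each such Hamiltonian cycle H, let X_H = 1 if all 5 edges of H are present in G. Then P[X_H = 1] = p^{5} = (1/5)^{5} = 1/3125.
By linearity: E[X] = Σ_H E[X_H] = 12 · p^{5} = 12 · 1/3125 = 12/3125.
Numerically: E[X] ≈ 0.00384.

E[X] = 12 · (1/5)^{5} = 12/3125 ≈ 0.00384.


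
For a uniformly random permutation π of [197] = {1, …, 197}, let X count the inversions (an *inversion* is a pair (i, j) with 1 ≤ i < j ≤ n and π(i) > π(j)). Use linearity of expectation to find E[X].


Write X = Σ X_I over the C(197, 2) = 19306 pairs i < j, with X_I the indicator of one inversion.
There are 19306 indicators.
For each fixed pair i < j, the values π(i) and π(j) are two distinct elements of {1, …, 197} in uniformly random order; by symmetry P[π(i) > π(j)] = 1/2.
By linearity: E[X] = 19306 · (1/2) = C(197, 2) · (1/2) = 19306/2 = 9653 ≈ 9653.00000.

E[X] = 9653 = 9653.00000.


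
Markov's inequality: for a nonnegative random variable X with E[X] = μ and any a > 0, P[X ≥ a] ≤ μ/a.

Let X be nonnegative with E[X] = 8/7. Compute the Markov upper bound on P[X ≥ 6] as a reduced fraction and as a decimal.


μ = E[X] = 8/7, a = 6.
Markov: P[X ≥ 6] ≤ μ/a = (8/7)/6 = 4/21.
Numerically: ≈ 0.190.
(Since a = 6 > μ = 1.143, the bound 4/21 is < 1 and informative.)

P[X ≥ 6] ≤ 4/21 ≈ 0.190.


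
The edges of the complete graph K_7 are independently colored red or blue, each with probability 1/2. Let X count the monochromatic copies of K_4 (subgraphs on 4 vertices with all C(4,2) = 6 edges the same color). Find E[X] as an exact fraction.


Let X = Σ_S X_S over the C(7, 4) = 35 subsets S of size 4, where X_S = 1 if the K_4 on S is monochromatic.
For a fixed S, the K_4 on S has C(4, 2) = 6 edges. P[all 6 edges red] = (1/2)^6, and likewise for blue, so P[monochromatic] = 2·(1/2)^6 = 2^{1 − 6} = 1/32.
By linearity: E[X] = C(7, 4) · 2^{1 − 6} = 35 · 1/32 = 35/32.
Numerically: E[X] ≈ 1.0938.

E[X] = C(7,4)·2^(1−C(4,2)) = 35/32 ≈ 1.0938.


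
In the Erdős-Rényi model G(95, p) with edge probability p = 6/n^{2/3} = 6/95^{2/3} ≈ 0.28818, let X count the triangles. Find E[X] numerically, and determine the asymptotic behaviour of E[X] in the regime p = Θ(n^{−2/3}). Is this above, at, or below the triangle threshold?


Number of potential triangles: C(95, 3) = 138415.
Each occurs with probability p³ ≈ (0.28818)³ ≈ 2.3933518e-02.
By linearity: E[X] = C(95, 3)·p³ ≈ 138415 · 2.3933518e-02 ≈ 3312.75789.
Since α = 2/3 < 1, p = c/n^{2/3} ≫ 1/n is above the triangle threshold p ~ 1/n. Asymptotically E[X] ~ (c³/6)·n^{3(1−α)} = (6³/6)·n^{1} → ∞; triangles are abundant w.h.p.

E[X] ≈ 3312.75789; in regime p = Θ(1/n^{2/3}) E[X] diverges (above the triangle threshold p ~ 1/n).


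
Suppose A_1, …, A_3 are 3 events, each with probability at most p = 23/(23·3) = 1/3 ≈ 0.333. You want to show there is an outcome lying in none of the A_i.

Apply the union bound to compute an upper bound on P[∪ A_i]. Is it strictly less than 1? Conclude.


Union bound: P[∪_{i=1}^{3} A_i] ≤ Σ_i P[A_i] ≤ 3·p = 3·(1/3) = 1.
Numerically: 1 ≈ 1.000.
Is 1 < 1? NO.
Since the bound 1 is ≥ 1, the union bound is uninformative here; it does NOT by itself certify existence.

3·p = 1 ≈ 1.000; existence NOT certified by the union bound.


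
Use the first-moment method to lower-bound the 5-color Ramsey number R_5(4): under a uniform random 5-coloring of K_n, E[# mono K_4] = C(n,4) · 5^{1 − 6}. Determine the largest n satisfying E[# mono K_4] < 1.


We need C(n, 4) · 5^{1 − 6} < 1, i.e. C(n, 4) < 5^{6 − 1} = 3125.
Check values of n near the boundary:
  n = 12: C(12, 4) = 495; 495 < 3125? YES
  n = 13: C(13, 4) = 715; 715 < 3125? YES
  n = 14: C(14, 4) = 1001; 1001 < 3125? YES
  n = 15: C(15, 4) = 1365; 1365 < 3125? YES
  n = 16: C(16, 4) = 1820; 1820 < 3125? YES
  n = 17: C(17, 4) = 2380; 2380 < 3125? YES
  n = 18: C(18, 4) = 3060; 3060 < 3125? YES
  n = 19: C(19, 4) = 3876; 3876 < 3125? NO
The largest n with C(n, 4) < 3125 is n = 18 (where E[X] = 612/625 ≈ 0.97920). Hence R_5(4) > 18, i.e. R_5(4) ≥ 19.

Largest n = 18; hence R_5(4) > 18.


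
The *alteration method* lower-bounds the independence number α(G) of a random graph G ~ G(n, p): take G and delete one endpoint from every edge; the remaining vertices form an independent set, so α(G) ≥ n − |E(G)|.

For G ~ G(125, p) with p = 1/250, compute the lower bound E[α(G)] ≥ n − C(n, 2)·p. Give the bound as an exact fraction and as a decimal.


E[|E(G)|] = C(125, 2)·p = 7750 · (1/250) = 31.
E[α(G)] ≥ n − E[|E(G)|] = 125 − 31 = 94.
Numerically: ≈ 94.000.
(This is only a lower bound; the true E[α(G)] may be larger.)

E[α(G)] ≥ 94 ≈ 94.000.


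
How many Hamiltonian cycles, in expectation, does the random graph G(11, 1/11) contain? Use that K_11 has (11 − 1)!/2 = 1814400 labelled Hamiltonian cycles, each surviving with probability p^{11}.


K_11 has (11 − 1)!/2 = 1814400 labelled Hamiltonian cycles.
For each such Hamiltonian cycle H, let X_H = 1 if all 11 edges of H are present in G. Then P[X_H = 1] = p^{11} = (1/11)^{11} = 1/285311670611.
Summing the indicators: E[X] = Σ_H E[X_H] = 1814400 · p^{11} = 1814400 · 1/285311670611 = 1814400/285311670611.
Numerically: E[X] ≈ 6.3594e-06.

E[X] = 1814400 · (1/11)^{11} = 1814400/285311670611 ≈ 6.3594e-06.


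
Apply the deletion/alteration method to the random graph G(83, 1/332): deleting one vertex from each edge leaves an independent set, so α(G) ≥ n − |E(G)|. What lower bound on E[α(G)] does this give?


E[|E(G)|] = C(83, 2)·p = 3403 · (1/332) = 41/4.
E[α(G)] ≥ n − E[|E(G)|] = 83 − 41/4 = 291/4.
Numerically: ≈ 72.7500.
(This is only a lower bound; the true E[α(G)] may be larger.)

E[α(G)] ≥ 291/4 ≈ 72.7500.


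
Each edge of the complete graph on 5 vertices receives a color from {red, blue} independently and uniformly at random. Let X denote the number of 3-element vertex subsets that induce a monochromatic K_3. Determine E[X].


Let X = Σ_S X_S over the C(5, 3) = 10 subsets S of size 3, where X_S = 1 if the K_3 on S is monochromatic.
For a fixed S, the K_3 on S has C(3, 2) = 3 edges. P[all 3 edges red] = (1/2)^3, and likewise for blue, so P[monochromatic] = 2·(1/2)^3 = 2^{1 − 3} = 1/4.
By linearity: E[X] = C(5, 3) · 2^{1 − 3} = 10 · 1/4 = 5/2.
Numerically: E[X] ≈ 2.50000.

E[X] = C(5,3)·2^(1−C(3,2)) = 5/2 ≈ 2.50000.


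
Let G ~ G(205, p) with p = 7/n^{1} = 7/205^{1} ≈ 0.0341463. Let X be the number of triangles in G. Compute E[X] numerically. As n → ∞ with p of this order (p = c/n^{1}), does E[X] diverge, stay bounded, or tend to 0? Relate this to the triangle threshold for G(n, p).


Number of potential triangles: C(205, 3) = 1414910.
Each occurs with probability p³ ≈ (0.0341463)³ ≈ 3.98136997e-05.
By linearity: E[X] = C(205, 3)·p³ ≈ 1414910 · 3.98136997e-05 ≈ 56.332802.
Here α = 1, so p = 7/n is exactly at the triangle threshold p ~ 1/n. Asymptotically E[X] → c³/6 = 7³/6 = 343/6 ≈ 57.166667, a bounded constant. In this regime the triangle count is asymptotically Poisson(c³/6).

E[X] ≈ 56.332802; in regime p = Θ(1/n^{1}) E[X] stays bounded (at the triangle threshold p ~ 1/n).


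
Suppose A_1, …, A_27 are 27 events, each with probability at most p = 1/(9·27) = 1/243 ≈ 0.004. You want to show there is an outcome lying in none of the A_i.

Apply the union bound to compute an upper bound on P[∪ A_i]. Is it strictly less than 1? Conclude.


Union bound: P[∪_{i=1}^{27} A_i] ≤ Σ_i P[A_i] ≤ 27·p = 27·(1/243) = 1/9.
Numerically: 1/9 ≈ 0.111.
Is 1/9 < 1? YES.
Since P[∪ A_i] ≤ 1/9 < 1, the complement has P[∩ A_i^c] ≥ 1 − 1/9 = 8/9 > 0, so some outcome avoids every A_i.

27·p = 1/9 ≈ 0.111; existence CERTIFIED by the union bound.


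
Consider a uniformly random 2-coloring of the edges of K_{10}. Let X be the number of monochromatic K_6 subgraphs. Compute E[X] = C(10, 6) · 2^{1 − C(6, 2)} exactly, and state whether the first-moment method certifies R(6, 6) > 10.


E[X] = C(10, 6) · 2^{1 − 15} = 210 · 2^{−14} = 210/16384.
As a reduced fraction: E[X] = 105/8192 ≈ 0.012817.
Is E[X] < 1? YES.
Since E[X] < 1, there exists a 2-coloring of K_{10} with no monochromatic K_6; hence R(6, 6) > 10.

E[X] = 105/8192 ≈ 0.012817; E[X] < 1, so R(6, 6) > 10.


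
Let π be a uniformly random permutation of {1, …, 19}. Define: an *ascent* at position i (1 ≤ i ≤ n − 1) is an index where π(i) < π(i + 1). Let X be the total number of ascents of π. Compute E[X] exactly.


Write X = Σ X_I over i = 1, …, 18, with X_I the indicator of one ascent.
There are 18 indicators.
For each fixed i, the pair (π(i), π(i+1)) is a uniformly random ordered pair of distinct values from {1, …, 19}; by symmetry P[π(i) < π(i+1)] = 1/2.
By linearity: E[X] = 18 · (1/2) = (19 − 1) · (1/2) = 9 ≈ 9.00000.

E[X] = 9 = 9.00000.


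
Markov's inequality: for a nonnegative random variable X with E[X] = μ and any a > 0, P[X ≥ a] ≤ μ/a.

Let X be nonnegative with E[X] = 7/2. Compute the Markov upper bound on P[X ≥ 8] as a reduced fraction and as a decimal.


μ = E[X] = 7/2, a = 8.
Markov: P[X ≥ 8] ≤ μ/a = (7/2)/8 = 7/16.
Numerically: ≈ 0.43750.
(Since a = 8 > μ = 3.50000, the bound 7/16 is < 1 and informative.)

P[X ≥ 8] ≤ 7/16 ≈ 0.43750.


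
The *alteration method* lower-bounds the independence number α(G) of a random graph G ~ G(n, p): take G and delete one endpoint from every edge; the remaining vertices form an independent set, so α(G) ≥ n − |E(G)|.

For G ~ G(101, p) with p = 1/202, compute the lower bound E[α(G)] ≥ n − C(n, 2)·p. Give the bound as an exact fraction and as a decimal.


E[|E(G)|] = C(101, 2)·p = 5050 · (1/202) = 25.
E[α(G)] ≥ n − E[|E(G)|] = 101 − 25 = 76.
Numerically: ≈ 76.00000.
(This is only a lower bound; the true E[α(G)] may be larger.)

E[α(G)] ≥ 76 ≈ 76.00000.


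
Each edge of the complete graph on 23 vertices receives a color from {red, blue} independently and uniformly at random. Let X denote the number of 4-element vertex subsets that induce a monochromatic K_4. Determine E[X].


Let X = Σ_S X_S over the C(23, 4) = 8855 subsets S of size 4, where X_S = 1 if the K_4 on S is monochromatic.
For a fixed S, the K_4 on S has C(4, 2) = 6 edges. P[all 6 edges red] = (1/2)^6, and likewise for blue, so P[monochromatic] = 2·(1/2)^6 = 2^{1 − 6} = 1/32.
By linearity: E[X] = C(23, 4) · 2^{1 − 6} = 8855 · 1/32 = 8855/32.
Numerically: E[X] ≈ 276.719.

E[X] = C(23,4)·2^(1−C(4,2)) = 8855/32 ≈ 276.719.


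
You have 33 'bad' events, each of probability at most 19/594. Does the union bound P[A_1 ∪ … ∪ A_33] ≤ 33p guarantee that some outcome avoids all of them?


Union bound: P[∪_{i=1}^{33} A_i] ≤ Σ_i P[A_i] ≤ 33·p = 33·(19/594) = 19/18.
Numerically: 19/18 ≈ 1.0555556.
Is 19/18 < 1? NO.
Since the bound 19/18 is ≥ 1, the union bound is uninformative here; it does NOT by itself certify existence.

33·p = 19/18 ≈ 1.0555556; existence NOT certified by the union bound.


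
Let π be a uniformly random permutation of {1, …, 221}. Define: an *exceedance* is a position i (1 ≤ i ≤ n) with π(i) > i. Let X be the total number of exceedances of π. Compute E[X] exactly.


Write X = Σ_{i=1}^{221} X_i, where X_i = 1_{π(i) > i}.
For each fixed i, π(i) is uniform over {1, …, 221} (marginal of a uniform permutation), so P[π(i) > i] = (n − i)/n. Summing: Σ_{i=1}^{221} (n − i)/n = (0 + 1 + … + 220)/221 = 221(221 − 1)/(2·221) = (221 − 1)/2.
Hence E[X] = Σ_{i=1}^{221} (221 − i)/221 = 110 ≈ 110.0000.

E[X] = 110 = 110.0000.


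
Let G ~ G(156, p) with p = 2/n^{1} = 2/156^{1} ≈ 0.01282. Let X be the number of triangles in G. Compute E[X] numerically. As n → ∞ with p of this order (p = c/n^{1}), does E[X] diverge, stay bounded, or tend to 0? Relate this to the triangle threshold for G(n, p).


Number of potential triangles: C(156, 3) = 620620.
Each occurs with probability p³ ≈ (0.01282)³ ≈ 2.107251e-06.
By linearity: E[X] = C(156, 3)·p³ ≈ 620620 · 2.107251e-06 ≈ 1.3078.
Here α = 1, so p = 2/n is exactly at the triangle threshold p ~ 1/n. Asymptotically E[X] → c³/6 = 2³/6 = 4/3 ≈ 1.3333, a bounded constant. In this regime the triangle count is asymptotically Poisson(c³/6).

E[X] ≈ 1.3078; in regime p = Θ(1/n^{1}) E[X] stays bounded (at the triangle threshold p ~ 1/n).


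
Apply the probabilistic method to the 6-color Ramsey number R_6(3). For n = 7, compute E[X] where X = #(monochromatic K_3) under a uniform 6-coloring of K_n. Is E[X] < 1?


E[X] = C(7, 3) · 6^{1 − 3} = 35 · 6^{−2} = 35/36.
As a reduced fraction: E[X] = 35/36 ≈ 0.972.
Is E[X] < 1? YES.
Since E[X] < 1, there exists a 6-coloring of K_{7} with no monochromatic K_3; hence R_6(3) > 7.

E[X] = 35/36 ≈ 0.972; E[X] < 1, so R_6(3) > 7.


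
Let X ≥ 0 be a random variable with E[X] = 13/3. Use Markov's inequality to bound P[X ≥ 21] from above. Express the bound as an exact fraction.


μ = E[X] = 13/3, a = 21.
Markov: P[X ≥ 21] ≤ μ/a = (13/3)/21 = 13/63.
Numerically: ≈ 0.2063.
(Since a = 21 > μ = 4.3333, the bound 13/63 is < 1 and informative.)

P[X ≥ 21] ≤ 13/63 ≈ 0.2063.


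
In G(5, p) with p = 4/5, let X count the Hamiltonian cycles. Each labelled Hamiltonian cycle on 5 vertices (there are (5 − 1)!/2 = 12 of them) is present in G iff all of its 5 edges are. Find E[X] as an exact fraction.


K_5 has (5 − 1)!/2 = 12 labelled Hamiltonian cycles.
For each such Hamiltonian cycle H, let X_H = 1 if all 5 edges of H are present in G. Then P[X_H = 1] = p^{5} = (4/5)^{5} = 1024/3125.
By linearity: E[X] = Σ_H E[X_H] = 12 · p^{5} = 12 · 1024/3125 = 12288/3125.
Numerically: E[X] ≈ 3.93.

E[X] = 12 · (4/5)^{5} = 12288/3125 ≈ 3.93.


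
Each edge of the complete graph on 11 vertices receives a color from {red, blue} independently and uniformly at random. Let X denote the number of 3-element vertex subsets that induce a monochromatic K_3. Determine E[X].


Let X = Σ_S X_S over the C(11, 3) = 165 subsets S of size 3, where X_S = 1 if the K_3 on S is monochromatic.
For a fixed S, the K_3 on S has C(3, 2) = 3 edges. P[all 3 edges red] = (1/2)^3, and likewise for blue, so P[monochromatic] = 2·(1/2)^3 = 2^{1 − 3} = 1/4.
Summing: E[X] = C(11, 3) · 2^{1 − 3} = 165 · 1/4 = 165/4.
Numerically: E[X] ≈ 41.250.

E[X] = C(11,3)·2^(1−C(3,2)) = 165/4 ≈ 41.250.


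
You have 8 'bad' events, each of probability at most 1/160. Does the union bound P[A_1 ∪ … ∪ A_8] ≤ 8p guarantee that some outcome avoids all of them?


Union bound: P[∪_{i=1}^{8} A_i] ≤ Σ_i P[A_i] ≤ 8·p = 8·(1/160) = 1/20.
Numerically: 1/20 ≈ 0.050000.
Is 1/20 < 1? YES.
Since P[∪ A_i] ≤ 1/20 < 1, the complement has P[∩ A_i^c] ≥ 1 − 1/20 = 19/20 > 0, so some outcome avoids every A_i.

8·p = 1/20 ≈ 0.050000; existence CERTIFIED by the union bound.


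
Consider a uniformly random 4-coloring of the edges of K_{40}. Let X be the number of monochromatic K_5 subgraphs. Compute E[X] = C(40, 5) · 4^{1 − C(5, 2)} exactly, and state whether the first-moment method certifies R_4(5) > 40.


E[X] = C(40, 5) · 4^{1 − 10} = 658008 · 4^{−9} = 658008/262144.
As a reduced fraction: E[X] = 82251/32768 ≈ 2.510.
Is E[X] < 1? NO.
Since E[X] ≥ 1, the first-moment bound is inconclusive at n = 40; it does NOT by itself certify R_4(5) > 40.

E[X] = 82251/32768 ≈ 2.510; E[X] ≥ 1; first-moment method inconclusive here.


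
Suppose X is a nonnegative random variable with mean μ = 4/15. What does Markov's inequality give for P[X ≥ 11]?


μ = E[X] = 4/15, a = 11.
Markov: P[X ≥ 11] ≤ μ/a = (4/15)/11 = 4/165.
Numerically: ≈ 0.02424.
(Since a = 11 > μ = 0.26667, the bound 4/165 is < 1 and informative.)

P[X ≥ 11] ≤ 4/165 ≈ 0.02424.


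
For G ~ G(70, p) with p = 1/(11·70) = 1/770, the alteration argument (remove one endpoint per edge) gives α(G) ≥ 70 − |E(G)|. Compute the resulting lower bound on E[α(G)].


E[|E(G)|] = C(70, 2)·p = 2415 · (1/770) = 69/22.
E[α(G)] ≥ n − E[|E(G)|] = 70 − 69/22 = 1471/22.
Numerically: ≈ 66.863636.
(This is only a lower bound; the true E[α(G)] may be larger.)

E[α(G)] ≥ 1471/22 ≈ 66.863636.


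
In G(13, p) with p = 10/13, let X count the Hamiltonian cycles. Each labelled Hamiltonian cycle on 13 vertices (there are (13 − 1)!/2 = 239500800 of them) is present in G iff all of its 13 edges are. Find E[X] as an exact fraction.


K_13 has (13 − 1)!/2 = 239500800 labelled Hamiltonian cycles.
For each such Hamiltonian cycle H, let X_H = 1 if all 13 edges of H are present in G. Then P[X_H = 1] = p^{13} = (10/13)^{13} = 10000000000000/302875106592253.
Summing the indicators: E[X] = Σ_H E[X_H] = 239500800 · p^{13} = 239500800 · 10000000000000/302875106592253 = 2395008000000000000000/302875106592253.
Numerically: E[X] ≈ 7.908e+06.

E[X] = 239500800 · (10/13)^{13} = 2395008000000000000000/302875106592253 ≈ 7.908e+06.


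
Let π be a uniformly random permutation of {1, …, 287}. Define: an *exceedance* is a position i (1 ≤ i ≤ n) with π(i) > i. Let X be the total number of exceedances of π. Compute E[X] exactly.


Write X = Σ_{i=1}^{287} X_i, where X_i = 1_{π(i) > i}.
For each fixed i, π(i) is uniform over {1, …, 287} (marginal of a uniform permutation), so P[π(i) > i] = (n − i)/n. Summing: Σ_{i=1}^{287} (n − i)/n = (0 + 1 + … + 286)/287 = 287(287 − 1)/(2·287) = (287 − 1)/2.
Hence E[X] = Σ_{i=1}^{287} (287 − i)/287 = 143 ≈ 143.000000.

E[X] = 143 = 143.000000.


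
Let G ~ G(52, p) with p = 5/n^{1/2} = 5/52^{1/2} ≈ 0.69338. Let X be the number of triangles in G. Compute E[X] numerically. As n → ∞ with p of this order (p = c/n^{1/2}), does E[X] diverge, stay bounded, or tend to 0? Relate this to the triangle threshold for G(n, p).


Number of potential triangles: C(52, 3) = 22100.
Each occurs with probability p³ ≈ (0.69338)³ ≈ 3.3335348e-01.
By linearity: E[X] = C(52, 3)·p³ ≈ 22100 · 3.3335348e-01 ≈ 7367.11198.
Since α = 1/2 < 1, p = c/n^{1/2} ≫ 1/n is above the triangle threshold p ~ 1/n. Asymptotically E[X] ~ (c³/6)·n^{3(1−α)} = (5³/6)·n^{1.5} → ∞; triangles are abundant w.h.p.

E[X] ≈ 7367.11198; in regime p = Θ(1/n^{1/2}) E[X] diverges (above the triangle threshold p ~ 1/n).


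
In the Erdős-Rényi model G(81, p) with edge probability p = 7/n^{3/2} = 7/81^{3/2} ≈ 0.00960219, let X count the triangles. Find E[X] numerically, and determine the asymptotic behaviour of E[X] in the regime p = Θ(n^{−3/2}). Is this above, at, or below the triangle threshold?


Number of potential triangles: C(81, 3) = 85320.
Each occurs with probability p³ ≈ (0.00960219)³ ≈ 8.85342954e-07.
By linearity: E[X] = C(81, 3)·p³ ≈ 85320 · 8.85342954e-07 ≈ 0.075537.
Since α = 3/2 > 1, p = c/n^{3/2} = o(1/n) is below the triangle threshold p ~ 1/n. Asymptotically E[X] ~ (c³/6)·n^{3(1−α)} = (7³/6)·n^{-1.5} → 0, so by Markov's inequality G has no triangles w.h.p.

E[X] ≈ 0.075537; in regime p = Θ(1/n^{3/2}) E[X] tends to 0 (below the triangle threshold p ~ 1/n).


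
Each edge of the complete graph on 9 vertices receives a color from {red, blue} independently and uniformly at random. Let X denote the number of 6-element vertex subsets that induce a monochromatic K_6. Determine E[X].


Let X = Σ_S X_S over the C(9, 6) = 84 subsets S of size 6, where X_S = 1 if the K_6 on S is monochromatic.
For a fixed S, the K_6 on S has C(6, 2) = 15 edges. P[all 15 edges red] = (1/2)^15, and likewise for blue, so P[monochromatic] = 2·(1/2)^15 = 2^{1 − 15} = 1/16384.
By linearity of expectation: E[X] = C(9, 6) · 2^{1 − 15} = 84 · 1/16384 = 21/4096.
Numerically: E[X] ≈ 0.0051.

E[X] = C(9,6)·2^(1−C(6,2)) = 21/4096 ≈ 0.0051.


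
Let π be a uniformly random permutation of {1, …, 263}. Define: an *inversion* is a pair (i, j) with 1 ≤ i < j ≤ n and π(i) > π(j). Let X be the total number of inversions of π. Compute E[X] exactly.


Write X = Σ X_I over the C(263, 2) = 34453 pairs i < j, with X_I the indicator of one inversion.
There are 34453 indicators.
For each fixed pair i < j, the values π(i) and π(j) are two distinct elements of {1, …, 263} in uniformly random order; by symmetry P[π(i) > π(j)] = 1/2.
By linearity: E[X] = 34453 · (1/2) = C(263, 2) · (1/2) = 34453/2 = 34453/2 ≈ 17226.500000.

E[X] = 34453/2 = 17226.500000.


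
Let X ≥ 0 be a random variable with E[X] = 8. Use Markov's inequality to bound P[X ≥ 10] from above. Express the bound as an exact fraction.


μ = E[X] = 8, a = 10.
Markov: P[X ≥ 10] ≤ μ/a = (8)/10 = 4/5.
Numerically: ≈ 0.800000.
(Since a = 10 > μ = 8.000000, the bound 4/5 is < 1 and informative.)

P[X ≥ 10] ≤ 4/5 ≈ 0.800000.


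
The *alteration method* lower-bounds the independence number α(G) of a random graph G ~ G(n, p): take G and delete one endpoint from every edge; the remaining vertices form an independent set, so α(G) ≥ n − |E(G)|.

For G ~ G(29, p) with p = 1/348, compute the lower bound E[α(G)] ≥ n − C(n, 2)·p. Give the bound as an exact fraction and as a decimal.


E[|E(G)|] = C(29, 2)·p = 406 · (1/348) = 7/6.
E[α(G)] ≥ n − E[|E(G)|] = 29 − 7/6 = 167/6.
Numerically: ≈ 27.8333.
(This is only a lower bound; the true E[α(G)] may be larger.)

E[α(G)] ≥ 167/6 ≈ 27.8333.


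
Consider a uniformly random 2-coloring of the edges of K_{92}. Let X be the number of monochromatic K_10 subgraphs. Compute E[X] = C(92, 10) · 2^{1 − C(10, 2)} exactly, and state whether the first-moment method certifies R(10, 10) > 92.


E[X] = C(92, 10) · 2^{1 − 45} = 7210666060598 · 2^{−44} = 7210666060598/17592186044416.
As a reduced fraction: E[X] = 3605333030299/8796093022208 ≈ 0.4098789.
Is E[X] < 1? YES.
Since E[X] < 1, there exists a 2-coloring of K_{92} with no monochromatic K_10; hence R(10, 10) > 92.

E[X] = 3605333030299/8796093022208 ≈ 0.4098789; E[X] < 1, so R(10, 10) > 92.


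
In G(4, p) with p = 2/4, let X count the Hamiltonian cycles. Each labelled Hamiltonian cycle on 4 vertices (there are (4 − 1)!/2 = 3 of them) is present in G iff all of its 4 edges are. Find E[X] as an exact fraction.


K_4 has (4 − 1)!/2 = 3 labelled Hamiltonian cycles.
For each such Hamiltonian cycle H, let X_H = 1 if all 4 edges of H are present in G. Then P[X_H = 1] = p^{4} = (1/2)^{4} = 1/16.
By linearity of expectation: E[X] = Σ_H E[X_H] = 3 · p^{4} = 3 · 1/16 = 3/16.
Numerically: E[X] ≈ 0.1875.

E[X] = 3 · (1/2)^{4} = 3/16 ≈ 0.1875.


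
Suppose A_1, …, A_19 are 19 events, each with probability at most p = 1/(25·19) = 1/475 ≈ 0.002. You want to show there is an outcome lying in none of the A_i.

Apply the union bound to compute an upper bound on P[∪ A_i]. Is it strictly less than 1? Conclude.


Union bound: P[∪_{i=1}^{19} A_i] ≤ Σ_i P[A_i] ≤ 19·p = 19·(1/475) = 1/25.
Numerically: 1/25 ≈ 0.040.
Is 1/25 < 1? YES.
Since P[∪ A_i] ≤ 1/25 < 1, the complement has P[∩ A_i^c] ≥ 1 − 1/25 = 24/25 > 0, so some outcome avoids every A_i.

19·p = 1/25 ≈ 0.040; existence CERTIFIED by the union bound.


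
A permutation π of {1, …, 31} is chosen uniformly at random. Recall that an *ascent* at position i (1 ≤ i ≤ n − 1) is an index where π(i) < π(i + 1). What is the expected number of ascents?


Write X = Σ X_I over i = 1, …, 30, with X_I the indicator of one ascent.
There are 30 indicators.
For each fixed i, the pair (π(i), π(i+1)) is a uniformly random ordered pair of distinct values from {1, …, 31}; by symmetry P[π(i) < π(i+1)] = 1/2.
By linearity: E[X] = 30 · (1/2) = (31 − 1) · (1/2) = 15 ≈ 15.0000.

E[X] = 15 = 15.0000.


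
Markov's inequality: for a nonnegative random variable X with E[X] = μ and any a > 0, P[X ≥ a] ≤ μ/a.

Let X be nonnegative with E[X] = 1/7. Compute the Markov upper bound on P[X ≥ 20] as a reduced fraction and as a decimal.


μ = E[X] = 1/7, a = 20.
Markov: P[X ≥ 20] ≤ μ/a = (1/7)/20 = 1/140.
Numerically: ≈ 0.0071.
(Since a = 20 > μ = 0.1429, the bound 1/140 is < 1 and informative.)

P[X ≥ 20] ≤ 1/140 ≈ 0.0071.


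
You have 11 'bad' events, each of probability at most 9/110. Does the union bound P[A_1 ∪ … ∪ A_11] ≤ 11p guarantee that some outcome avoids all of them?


Union bound: P[∪_{i=1}^{11} A_i] ≤ Σ_i P[A_i] ≤ 11·p = 11·(9/110) = 9/10.
Numerically: 9/10 ≈ 0.9000000.
Is 9/10 < 1? YES.
Since P[∪ A_i] ≤ 9/10 < 1, the complement has P[∩ A_i^c] ≥ 1 − 9/10 = 1/10 > 0, so some outcome avoids every A_i.

11·p = 9/10 ≈ 0.9000000; existence CERTIFIED by the union bound.


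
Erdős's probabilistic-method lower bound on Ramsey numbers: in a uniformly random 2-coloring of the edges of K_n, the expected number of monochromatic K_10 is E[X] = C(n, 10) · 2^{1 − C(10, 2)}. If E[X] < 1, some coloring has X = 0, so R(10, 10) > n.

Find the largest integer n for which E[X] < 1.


We need C(n, 10) · 2^{1 − 45} < 1, i.e. C(n, 10) < 2^{45 − 1} = 17592186044416.
Check values of n near the boundary:
  n = 97: C(97, 10) = 12576469727536; 12576469727536 < 17592186044416? YES
  n = 98: C(98, 10) = 14005614014756; 14005614014756 < 17592186044416? YES
  n = 99: C(99, 10) = 15579278510796; 15579278510796 < 17592186044416? YES
  n = 100: C(100, 10) = 17310309456440; 17310309456440 < 17592186044416? YES
  n = 101: C(101, 10) = 19212541264840; 19212541264840 < 17592186044416? NO
The largest n with C(n, 10) < 17592186044416 is n = 100 (where E[X] = 2163788682055/2199023255552 ≈ 0.9839772). Hence R(10, 10) > 100, i.e. R(10, 10) ≥ 101.

Largest n = 100; hence R(10, 10) > 100.


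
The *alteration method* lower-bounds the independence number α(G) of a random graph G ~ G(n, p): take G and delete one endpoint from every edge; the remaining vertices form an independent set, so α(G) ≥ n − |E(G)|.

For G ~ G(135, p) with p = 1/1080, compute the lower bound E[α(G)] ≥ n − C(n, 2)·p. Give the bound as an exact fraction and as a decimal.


E[|E(G)|] = C(135, 2)·p = 9045 · (1/1080) = 67/8.
E[α(G)] ≥ n − E[|E(G)|] = 135 − 67/8 = 1013/8.
Numerically: ≈ 126.625.
(This is only a lower bound; the true E[α(G)] may be larger.)

E[α(G)] ≥ 1013/8 ≈ 126.625.
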